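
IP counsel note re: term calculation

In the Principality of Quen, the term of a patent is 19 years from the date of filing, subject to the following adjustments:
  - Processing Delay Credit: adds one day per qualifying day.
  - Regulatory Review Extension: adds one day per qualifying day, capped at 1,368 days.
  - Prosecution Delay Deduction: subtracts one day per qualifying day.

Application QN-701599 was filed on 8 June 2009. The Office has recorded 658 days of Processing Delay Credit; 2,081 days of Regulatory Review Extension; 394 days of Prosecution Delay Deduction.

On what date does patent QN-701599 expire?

Base term: filing date + 19 years → 8 June 2028.
Processing Delay Credit: +658 days → 28 March 2030.
Regulatory Review Extension: 2081 days claimed exceeds the 1368-day cap, so +1368 days → 25 December 2033.
Prosecution Delay Deduction: −394 days → 26 November 2032.

November 26, 2032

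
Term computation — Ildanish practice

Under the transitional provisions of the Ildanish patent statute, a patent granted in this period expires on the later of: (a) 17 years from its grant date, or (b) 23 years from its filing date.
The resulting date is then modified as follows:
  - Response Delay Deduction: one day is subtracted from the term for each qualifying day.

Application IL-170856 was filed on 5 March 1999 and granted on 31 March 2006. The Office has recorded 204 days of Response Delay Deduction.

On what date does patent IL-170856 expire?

(a) grant + 17 years → 31 March 2023.
(b) filing + 23 years → 5 March 2022.
Later of the two: 31 March 2023.
Response Delay Deduction: −204 days → 8 September 2022.

2022-09-08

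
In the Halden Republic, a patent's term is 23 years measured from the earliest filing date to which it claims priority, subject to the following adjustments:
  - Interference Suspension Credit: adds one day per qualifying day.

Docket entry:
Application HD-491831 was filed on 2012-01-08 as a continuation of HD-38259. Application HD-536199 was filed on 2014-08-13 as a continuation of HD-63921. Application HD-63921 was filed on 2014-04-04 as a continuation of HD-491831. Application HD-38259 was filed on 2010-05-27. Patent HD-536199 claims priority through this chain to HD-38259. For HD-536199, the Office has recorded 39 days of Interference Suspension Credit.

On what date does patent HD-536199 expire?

Earliest priority filing: 27 May 2010.
Base term: 27 May 2010 + 23 years → 27 May 2033.
Interference Suspension Credit: +39 days → 5 July 2033.

2033-07-05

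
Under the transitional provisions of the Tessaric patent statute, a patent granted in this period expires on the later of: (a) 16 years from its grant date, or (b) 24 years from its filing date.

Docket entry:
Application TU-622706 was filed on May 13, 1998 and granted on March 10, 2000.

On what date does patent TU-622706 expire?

(a) grant + 16 years → 10 March 2016.
(b) filing + 24 years → 13 May 2022.
Later of the two: 13 May 2022.

2022-05-13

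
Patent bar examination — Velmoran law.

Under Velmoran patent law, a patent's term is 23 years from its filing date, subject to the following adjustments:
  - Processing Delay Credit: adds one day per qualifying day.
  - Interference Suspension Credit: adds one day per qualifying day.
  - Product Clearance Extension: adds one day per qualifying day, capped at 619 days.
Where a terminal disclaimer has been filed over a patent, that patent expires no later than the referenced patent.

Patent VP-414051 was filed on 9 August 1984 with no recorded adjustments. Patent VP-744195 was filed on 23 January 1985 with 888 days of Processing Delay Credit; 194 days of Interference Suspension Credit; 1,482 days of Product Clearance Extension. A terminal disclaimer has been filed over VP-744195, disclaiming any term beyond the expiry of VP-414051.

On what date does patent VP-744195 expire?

August 9, 2007

Natural term of VP-744195:
  Base: filing + 23 years → 23 January 2008.
  Processing Delay Credit: +888 days → 29 June 2010.
  Interference Suspension Credit: +194 days → 9 January 2011.
  Product Clearance Extension: 1482 days claimed exceeds the 619-day cap, so +619 days → 19 September 2012.
Expiry of referenced patent VP-414051:
  Base: filing + 23 years → 9 August 2007.
Terminal disclaimer: VP-744195 expires on the earlier of 19 September 2012 and 9 August 2007.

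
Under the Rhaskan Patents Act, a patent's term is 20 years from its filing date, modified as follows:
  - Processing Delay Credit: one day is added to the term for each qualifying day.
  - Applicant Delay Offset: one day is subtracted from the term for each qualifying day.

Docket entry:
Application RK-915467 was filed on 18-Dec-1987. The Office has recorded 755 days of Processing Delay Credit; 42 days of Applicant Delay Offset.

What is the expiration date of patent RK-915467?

November 30, 2009

Base term: filing date + 20 years → 18 December 2007.
Processing Delay Credit: +755 days → 11 January 2010.
Applicant Delay Offset: −42 days → 30 November 2009.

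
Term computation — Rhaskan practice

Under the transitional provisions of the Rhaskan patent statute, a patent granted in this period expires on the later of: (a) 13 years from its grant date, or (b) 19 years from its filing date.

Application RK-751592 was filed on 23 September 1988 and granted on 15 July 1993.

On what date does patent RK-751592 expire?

2007-09-23

(a) grant + 13 years → 15 July 2006.
(b) filing + 19 years → 23 September 2007.
Later of the two: 23 September 2007.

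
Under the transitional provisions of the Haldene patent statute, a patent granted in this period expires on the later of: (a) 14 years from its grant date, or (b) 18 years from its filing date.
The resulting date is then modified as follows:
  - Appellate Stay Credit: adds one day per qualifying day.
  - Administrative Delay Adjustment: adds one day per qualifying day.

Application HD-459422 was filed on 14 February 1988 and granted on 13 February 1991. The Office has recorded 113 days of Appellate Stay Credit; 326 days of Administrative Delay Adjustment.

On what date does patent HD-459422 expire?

(a) grant + 14 years → 13 February 2005.
(b) filing + 18 years → 14 February 2006.
Later of the two: 14 February 2006.
Appellate Stay Credit: +113 days → 7 June 2006.
Administrative Delay Adjustment: +326 days → 29 April 2007.

2007-04-29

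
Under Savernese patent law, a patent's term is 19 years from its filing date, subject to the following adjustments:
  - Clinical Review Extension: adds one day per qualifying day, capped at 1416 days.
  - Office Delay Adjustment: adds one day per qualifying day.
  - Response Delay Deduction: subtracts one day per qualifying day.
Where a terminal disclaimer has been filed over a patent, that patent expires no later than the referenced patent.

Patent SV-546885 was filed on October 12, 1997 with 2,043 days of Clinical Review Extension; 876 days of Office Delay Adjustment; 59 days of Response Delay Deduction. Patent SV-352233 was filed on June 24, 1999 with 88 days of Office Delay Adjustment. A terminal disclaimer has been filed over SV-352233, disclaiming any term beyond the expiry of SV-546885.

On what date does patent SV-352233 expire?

2018-09-20

Natural term of SV-352233:
  Base: filing + 19 years → 24 June 2018.
  Office Delay Adjustment: +88 days → 20 September 2018.
Expiry of referenced patent SV-546885:
  Base: filing + 19 years → 12 October 2016.
  Clinical Review Extension: 2043 days claimed exceeds the 1416-day cap, so +1416 days → 28 August 2020.
  Office Delay Adjustment: +876 days → 21 January 2023.
  Response Delay Deduction: −59 days → 23 November 2022.
Terminal disclaimer: SV-352233 expires on the earlier of 20 September 2018 and 23 November 2022.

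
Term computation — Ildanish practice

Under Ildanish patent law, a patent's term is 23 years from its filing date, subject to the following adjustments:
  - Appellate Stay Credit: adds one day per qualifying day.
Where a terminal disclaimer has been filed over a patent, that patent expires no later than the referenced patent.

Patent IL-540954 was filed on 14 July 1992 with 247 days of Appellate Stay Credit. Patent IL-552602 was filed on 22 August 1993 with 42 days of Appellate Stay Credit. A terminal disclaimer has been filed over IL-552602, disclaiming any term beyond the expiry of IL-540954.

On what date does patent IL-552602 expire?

2016-03-17

Natural term of IL-552602:
  Base: filing + 23 years → 22 August 2016.
  Appellate Stay Credit: +42 days → 3 October 2016.
Expiry of referenced patent IL-540954:
  Base: filing + 23 years → 14 July 2015.
  Appellate Stay Credit: +247 days → 17 March 2016.
Terminal disclaimer: IL-552602 expires on the earlier of 3 October 2016 and 17 March 2016.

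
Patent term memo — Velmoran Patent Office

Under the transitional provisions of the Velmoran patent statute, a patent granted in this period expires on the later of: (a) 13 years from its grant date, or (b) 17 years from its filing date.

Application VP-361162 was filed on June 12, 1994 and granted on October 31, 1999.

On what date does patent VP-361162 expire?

(a) grant + 13 years → 31 October 2012.
(b) filing + 17 years → 12 June 2011.
Later of the two: 31 October 2012.

2012-10-31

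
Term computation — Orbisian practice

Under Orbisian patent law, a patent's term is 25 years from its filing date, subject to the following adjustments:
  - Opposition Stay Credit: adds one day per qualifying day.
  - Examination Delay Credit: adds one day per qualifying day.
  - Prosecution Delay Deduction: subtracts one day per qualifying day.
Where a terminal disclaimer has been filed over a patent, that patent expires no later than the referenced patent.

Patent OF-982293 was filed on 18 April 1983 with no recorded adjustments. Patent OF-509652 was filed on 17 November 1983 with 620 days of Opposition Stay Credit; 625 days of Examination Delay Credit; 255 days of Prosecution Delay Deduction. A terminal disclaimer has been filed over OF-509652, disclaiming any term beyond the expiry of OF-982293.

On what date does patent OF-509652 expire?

Natural term of OF-509652:
  Base: filing + 25 years → 17 November 2008.
  Opposition Stay Credit: +620 days → 30 July 2010.
  Examination Delay Credit: +625 days → 15 April 2012.
  Prosecution Delay Deduction: −255 days → 4 August 2011.
Expiry of referenced patent OF-982293:
  Base: filing + 25 years → 18 April 2008.
Terminal disclaimer: OF-509652 expires on the earlier of 4 August 2011 and 18 April 2008.

April 18, 2008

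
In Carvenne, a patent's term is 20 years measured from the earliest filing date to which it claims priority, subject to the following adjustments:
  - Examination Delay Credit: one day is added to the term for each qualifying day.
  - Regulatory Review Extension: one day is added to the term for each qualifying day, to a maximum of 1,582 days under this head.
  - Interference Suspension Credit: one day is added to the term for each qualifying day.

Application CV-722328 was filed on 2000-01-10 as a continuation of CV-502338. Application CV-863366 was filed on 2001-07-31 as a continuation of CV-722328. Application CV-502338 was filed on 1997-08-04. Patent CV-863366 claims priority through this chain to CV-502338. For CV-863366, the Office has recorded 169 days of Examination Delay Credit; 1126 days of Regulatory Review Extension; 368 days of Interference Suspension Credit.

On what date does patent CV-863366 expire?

Earliest priority filing: 4 August 1997.
Base term: 4 August 1997 + 20 years → 4 August 2017.
Examination Delay Credit: +169 days → 20 January 2018.
Regulatory Review Extension: 1126 days (within the 1582-day cap) → +1126 days → 19 February 2021.
Interference Suspension Credit: +368 days → 22 February 2022.

2022-02-22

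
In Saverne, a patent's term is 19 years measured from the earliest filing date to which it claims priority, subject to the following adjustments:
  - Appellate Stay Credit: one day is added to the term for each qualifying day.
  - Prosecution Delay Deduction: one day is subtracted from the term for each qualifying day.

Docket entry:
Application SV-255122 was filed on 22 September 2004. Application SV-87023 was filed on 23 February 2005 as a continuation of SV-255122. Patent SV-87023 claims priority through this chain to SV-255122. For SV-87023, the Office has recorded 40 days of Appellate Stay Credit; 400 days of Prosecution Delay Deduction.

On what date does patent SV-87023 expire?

September 27, 2022

Earliest priority filing: 22 September 2004.
Base term: 22 September 2004 + 19 years → 22 September 2023.
Appellate Stay Credit: +40 days → 1 November 2023.
Prosecution Delay Deduction: −400 days → 27 September 2022.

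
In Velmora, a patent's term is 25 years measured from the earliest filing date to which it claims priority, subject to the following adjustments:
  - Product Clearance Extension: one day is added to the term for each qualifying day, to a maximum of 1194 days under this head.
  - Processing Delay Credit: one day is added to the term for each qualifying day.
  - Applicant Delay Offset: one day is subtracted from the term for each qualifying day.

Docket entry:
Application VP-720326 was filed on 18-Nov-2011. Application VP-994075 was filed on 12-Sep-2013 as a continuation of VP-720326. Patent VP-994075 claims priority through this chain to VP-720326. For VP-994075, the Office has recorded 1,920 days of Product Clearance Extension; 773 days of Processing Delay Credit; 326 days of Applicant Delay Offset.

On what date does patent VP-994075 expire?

May 17, 2041

Earliest priority filing: 18 November 2011.
Base term: 18 November 2011 + 25 years → 18 November 2036.
Product Clearance Extension: 1920 days claimed exceeds the 1194-day cap, so +1194 days → 25 February 2040.
Processing Delay Credit: +773 days → 8 April 2042.
Applicant Delay Offset: −326 days → 17 May 2041.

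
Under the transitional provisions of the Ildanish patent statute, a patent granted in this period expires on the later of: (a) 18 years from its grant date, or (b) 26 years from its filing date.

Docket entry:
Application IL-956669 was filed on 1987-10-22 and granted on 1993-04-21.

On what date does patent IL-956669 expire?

2013-10-22

(a) grant + 18 years → 21 April 2011.
(b) filing + 26 years → 22 October 2013.
Later of the two: 22 October 2013.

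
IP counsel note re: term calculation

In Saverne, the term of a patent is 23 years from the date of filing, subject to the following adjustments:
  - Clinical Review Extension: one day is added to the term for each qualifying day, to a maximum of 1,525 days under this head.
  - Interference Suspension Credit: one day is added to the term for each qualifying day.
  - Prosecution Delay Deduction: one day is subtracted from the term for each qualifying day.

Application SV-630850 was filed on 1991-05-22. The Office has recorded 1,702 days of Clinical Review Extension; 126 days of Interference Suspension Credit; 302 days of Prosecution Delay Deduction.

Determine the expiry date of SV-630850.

January 30, 2018

Base term: filing date + 23 years → 22 May 2014.
Clinical Review Extension: 1702 days claimed exceeds the 1525-day cap, so +1525 days → 25 July 2018.
Interference Suspension Credit: +126 days → 28 November 2018.
Prosecution Delay Deduction: −302 days → 30 January 2018.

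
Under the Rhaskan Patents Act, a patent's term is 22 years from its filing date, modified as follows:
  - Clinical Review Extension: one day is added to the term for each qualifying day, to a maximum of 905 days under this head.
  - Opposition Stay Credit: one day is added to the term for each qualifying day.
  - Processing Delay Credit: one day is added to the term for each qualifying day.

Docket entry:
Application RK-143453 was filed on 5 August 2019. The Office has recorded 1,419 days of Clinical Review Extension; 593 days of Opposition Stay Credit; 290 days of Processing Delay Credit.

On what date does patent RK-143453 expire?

2046-06-28

Base term: filing date + 22 years → 5 August 2041.
Clinical Review Extension: 1419 days claimed exceeds the 905-day cap, so +905 days → 27 January 2044.
Opposition Stay Credit: +593 days → 11 September 2045.
Processing Delay Credit: +290 days → 28 June 2046.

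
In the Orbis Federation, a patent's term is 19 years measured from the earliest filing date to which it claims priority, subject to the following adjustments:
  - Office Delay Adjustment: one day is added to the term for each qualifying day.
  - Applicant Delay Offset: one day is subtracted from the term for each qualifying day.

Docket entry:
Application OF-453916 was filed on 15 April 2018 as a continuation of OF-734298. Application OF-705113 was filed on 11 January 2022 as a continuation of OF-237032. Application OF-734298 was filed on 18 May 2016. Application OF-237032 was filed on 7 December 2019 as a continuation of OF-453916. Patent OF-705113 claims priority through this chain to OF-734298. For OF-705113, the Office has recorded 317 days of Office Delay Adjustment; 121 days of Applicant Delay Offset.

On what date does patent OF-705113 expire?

Earliest priority filing: 18 May 2016.
Base term: 18 May 2016 + 19 years → 18 May 2035.
Office Delay Adjustment: +317 days → 30 March 2036.
Applicant Delay Offset: −121 days → 30 November 2035.

November 30, 2035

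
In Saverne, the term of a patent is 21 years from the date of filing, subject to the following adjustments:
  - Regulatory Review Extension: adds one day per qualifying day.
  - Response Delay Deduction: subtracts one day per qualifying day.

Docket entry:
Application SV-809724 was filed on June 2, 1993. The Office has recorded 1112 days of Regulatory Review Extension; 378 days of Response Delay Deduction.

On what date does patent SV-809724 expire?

June 5, 2016

Base term: filing date + 21 years → 2 June 2014.
Regulatory Review Extension: +1112 days → 18 June 2017.
Response Delay Deduction: −378 days → 5 June 2016.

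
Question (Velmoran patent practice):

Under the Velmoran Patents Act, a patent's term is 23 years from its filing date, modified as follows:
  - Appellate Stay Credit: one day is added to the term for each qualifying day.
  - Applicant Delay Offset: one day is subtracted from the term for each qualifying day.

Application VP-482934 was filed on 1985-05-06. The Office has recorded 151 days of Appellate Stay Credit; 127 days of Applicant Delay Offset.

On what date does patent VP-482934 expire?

May 30, 2008

Base term: filing date + 23 years → 6 May 2008.
Appellate Stay Credit: +151 days → 4 October 2008.
Applicant Delay Offset: −127 days → 30 May 2008.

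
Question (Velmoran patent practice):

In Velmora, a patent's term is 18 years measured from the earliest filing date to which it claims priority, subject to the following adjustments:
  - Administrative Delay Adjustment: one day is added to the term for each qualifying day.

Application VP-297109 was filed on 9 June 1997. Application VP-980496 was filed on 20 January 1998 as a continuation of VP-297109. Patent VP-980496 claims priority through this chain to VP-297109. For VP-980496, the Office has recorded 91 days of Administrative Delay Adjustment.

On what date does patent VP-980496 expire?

September 8, 2015

Earliest priority filing: 9 June 1997.
Base term: 9 June 1997 + 18 years → 9 June 2015.
Administrative Delay Adjustment: +91 days → 8 September 2015.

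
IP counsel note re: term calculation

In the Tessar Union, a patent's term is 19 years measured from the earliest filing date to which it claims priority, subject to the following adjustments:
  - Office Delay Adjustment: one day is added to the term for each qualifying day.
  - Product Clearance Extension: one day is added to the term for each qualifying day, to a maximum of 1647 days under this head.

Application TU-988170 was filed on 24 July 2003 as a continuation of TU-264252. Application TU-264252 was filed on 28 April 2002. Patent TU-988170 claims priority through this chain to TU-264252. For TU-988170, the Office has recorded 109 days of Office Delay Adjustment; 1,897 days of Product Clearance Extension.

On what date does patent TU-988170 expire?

February 17, 2026

Earliest priority filing: 28 April 2002.
Base term: 28 April 2002 + 19 years → 28 April 2021.
Office Delay Adjustment: +109 days → 15 August 2021.
Product Clearance Extension: 1897 days claimed exceeds the 1647-day cap, so +1647 days → 17 February 2026.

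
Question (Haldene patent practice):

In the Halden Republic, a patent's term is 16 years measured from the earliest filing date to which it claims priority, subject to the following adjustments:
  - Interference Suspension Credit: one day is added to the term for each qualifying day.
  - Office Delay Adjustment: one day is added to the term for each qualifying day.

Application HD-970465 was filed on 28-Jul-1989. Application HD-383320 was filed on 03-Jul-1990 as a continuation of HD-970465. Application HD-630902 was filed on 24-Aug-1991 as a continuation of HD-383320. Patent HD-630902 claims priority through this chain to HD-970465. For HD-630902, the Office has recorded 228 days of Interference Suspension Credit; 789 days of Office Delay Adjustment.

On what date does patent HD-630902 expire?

Earliest priority filing: 28 July 1989.
Base term: 28 July 1989 + 16 years → 28 July 2005.
Interference Suspension Credit: +228 days → 13 March 2006.
Office Delay Adjustment: +789 days → 10 May 2008.

May 10, 2008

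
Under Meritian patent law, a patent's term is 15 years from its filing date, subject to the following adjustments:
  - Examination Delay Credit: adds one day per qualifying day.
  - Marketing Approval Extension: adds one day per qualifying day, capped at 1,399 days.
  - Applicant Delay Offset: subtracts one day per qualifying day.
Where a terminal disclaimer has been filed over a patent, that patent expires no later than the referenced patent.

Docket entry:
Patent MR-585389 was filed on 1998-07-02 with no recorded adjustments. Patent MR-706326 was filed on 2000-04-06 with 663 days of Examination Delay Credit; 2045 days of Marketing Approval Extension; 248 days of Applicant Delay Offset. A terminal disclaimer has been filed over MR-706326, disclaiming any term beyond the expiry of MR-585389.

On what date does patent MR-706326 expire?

Natural term of MR-706326:
  Base: filing + 15 years → 6 April 2015.
  Examination Delay Credit: +663 days → 28 January 2017.
  Marketing Approval Extension: 2045 days claimed exceeds the 1399-day cap, so +1399 days → 27 November 2020.
  Applicant Delay Offset: −248 days → 24 March 2020.
Expiry of referenced patent MR-585389:
  Base: filing + 15 years → 2 July 2013.
Terminal disclaimer: MR-706326 expires on the earlier of 24 March 2020 and 2 July 2013.

2013-07-02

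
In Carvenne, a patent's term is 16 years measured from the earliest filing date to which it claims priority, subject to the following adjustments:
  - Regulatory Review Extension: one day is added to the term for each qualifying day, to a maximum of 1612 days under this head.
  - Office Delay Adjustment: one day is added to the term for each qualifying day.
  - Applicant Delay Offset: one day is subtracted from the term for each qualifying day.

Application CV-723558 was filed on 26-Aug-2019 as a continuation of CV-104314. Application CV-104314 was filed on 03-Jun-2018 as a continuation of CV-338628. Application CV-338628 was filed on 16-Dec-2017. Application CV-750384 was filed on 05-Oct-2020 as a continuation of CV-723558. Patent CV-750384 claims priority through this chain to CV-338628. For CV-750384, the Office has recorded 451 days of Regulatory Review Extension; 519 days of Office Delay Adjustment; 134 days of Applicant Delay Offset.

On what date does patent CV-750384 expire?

Earliest priority filing: 16 December 2017.
Base term: 16 December 2017 + 16 years → 16 December 2033.
Regulatory Review Extension: 451 days (within the 1612-day cap) → +451 days → 12 March 2035.
Office Delay Adjustment: +519 days → 12 August 2036.
Applicant Delay Offset: −134 days → 31 March 2036.

2036-03-31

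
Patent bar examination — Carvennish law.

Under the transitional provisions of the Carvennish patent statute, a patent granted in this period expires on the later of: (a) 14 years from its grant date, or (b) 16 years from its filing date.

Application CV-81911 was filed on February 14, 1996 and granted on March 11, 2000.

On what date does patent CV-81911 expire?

(a) grant + 14 years → 11 March 2014.
(b) filing + 16 years → 14 February 2012.
Later of the two: 11 March 2014.

2014-03-11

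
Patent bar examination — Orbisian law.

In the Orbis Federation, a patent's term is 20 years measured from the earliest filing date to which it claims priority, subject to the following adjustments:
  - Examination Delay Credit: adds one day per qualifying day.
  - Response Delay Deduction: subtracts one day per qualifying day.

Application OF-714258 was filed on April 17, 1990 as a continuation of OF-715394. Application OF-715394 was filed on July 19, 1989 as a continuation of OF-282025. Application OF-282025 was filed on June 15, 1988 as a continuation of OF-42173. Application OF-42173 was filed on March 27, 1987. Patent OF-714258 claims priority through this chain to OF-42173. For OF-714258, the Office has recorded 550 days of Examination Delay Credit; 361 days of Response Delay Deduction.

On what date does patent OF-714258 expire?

2007-10-02

Earliest priority filing: 27 March 1987.
Base term: 27 March 1987 + 20 years → 27 March 2007.
Examination Delay Credit: +550 days → 27 September 2008.
Response Delay Deduction: −361 days → 2 October 2007.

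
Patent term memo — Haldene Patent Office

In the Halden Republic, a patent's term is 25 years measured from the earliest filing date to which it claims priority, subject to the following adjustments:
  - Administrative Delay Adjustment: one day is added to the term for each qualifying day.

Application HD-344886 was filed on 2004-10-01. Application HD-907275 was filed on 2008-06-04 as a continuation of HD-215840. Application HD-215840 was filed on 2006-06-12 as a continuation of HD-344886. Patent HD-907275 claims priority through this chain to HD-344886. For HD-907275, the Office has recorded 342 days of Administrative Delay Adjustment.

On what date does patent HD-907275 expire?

Earliest priority filing: 1 October 2004.
Base term: 1 October 2004 + 25 years → 1 October 2029.
Administrative Delay Adjustment: +342 days → 8 September 2030.

September 8, 2030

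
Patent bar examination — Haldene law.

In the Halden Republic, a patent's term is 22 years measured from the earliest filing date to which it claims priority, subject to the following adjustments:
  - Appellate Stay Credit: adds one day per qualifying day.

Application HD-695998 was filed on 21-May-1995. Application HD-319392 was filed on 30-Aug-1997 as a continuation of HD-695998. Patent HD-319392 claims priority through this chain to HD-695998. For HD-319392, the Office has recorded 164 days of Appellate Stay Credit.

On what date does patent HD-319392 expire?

Earliest priority filing: 21 May 1995.
Base term: 21 May 1995 + 22 years → 21 May 2017.
Appellate Stay Credit: +164 days → 1 November 2017.

2017-11-01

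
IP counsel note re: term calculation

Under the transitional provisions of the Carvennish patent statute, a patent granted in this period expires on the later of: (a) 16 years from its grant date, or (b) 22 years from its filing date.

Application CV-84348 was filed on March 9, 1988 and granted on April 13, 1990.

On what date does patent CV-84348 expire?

(a) grant + 16 years → 13 April 2006.
(b) filing + 22 years → 9 March 2010.
Later of the two: 9 March 2010.

2010-03-09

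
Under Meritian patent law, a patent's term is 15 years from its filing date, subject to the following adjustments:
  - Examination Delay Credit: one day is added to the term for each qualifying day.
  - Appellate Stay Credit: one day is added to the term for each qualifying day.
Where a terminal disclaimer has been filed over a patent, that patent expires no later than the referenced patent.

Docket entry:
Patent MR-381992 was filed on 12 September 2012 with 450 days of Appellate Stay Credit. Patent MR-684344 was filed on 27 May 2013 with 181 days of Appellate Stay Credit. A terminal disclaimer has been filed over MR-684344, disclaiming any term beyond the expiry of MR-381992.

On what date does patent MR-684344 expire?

November 24, 2028

Natural term of MR-684344:
  Base: filing + 15 years → 27 May 2028.
  Appellate Stay Credit: +181 days → 24 November 2028.
Expiry of referenced patent MR-381992:
  Base: filing + 15 years → 12 September 2027.
  Appellate Stay Credit: +450 days → 5 December 2028.
Terminal disclaimer: MR-684344 expires on the earlier of 24 November 2028 and 5 December 2028.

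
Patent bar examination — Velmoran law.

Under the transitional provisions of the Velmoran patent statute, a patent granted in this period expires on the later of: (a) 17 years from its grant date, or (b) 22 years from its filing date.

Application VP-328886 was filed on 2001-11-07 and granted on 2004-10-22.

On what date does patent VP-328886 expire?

2023-11-07

(a) grant + 17 years → 22 October 2021.
(b) filing + 22 years → 7 November 2023.
Later of the two: 7 November 2023.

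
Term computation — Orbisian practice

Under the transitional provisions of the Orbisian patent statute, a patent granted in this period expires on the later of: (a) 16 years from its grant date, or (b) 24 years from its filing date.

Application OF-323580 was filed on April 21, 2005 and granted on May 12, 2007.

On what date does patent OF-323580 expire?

(a) grant + 16 years → 12 May 2023.
(b) filing + 24 years → 21 April 2029.
Later of the two: 21 April 2029.

2029-04-21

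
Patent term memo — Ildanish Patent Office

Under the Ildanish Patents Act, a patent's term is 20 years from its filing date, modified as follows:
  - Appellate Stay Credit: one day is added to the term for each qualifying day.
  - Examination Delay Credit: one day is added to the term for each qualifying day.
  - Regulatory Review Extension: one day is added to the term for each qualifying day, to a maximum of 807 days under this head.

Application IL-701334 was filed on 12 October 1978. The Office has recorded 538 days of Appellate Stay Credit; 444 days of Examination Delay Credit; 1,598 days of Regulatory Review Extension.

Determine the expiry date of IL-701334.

2003-09-05

Base term: filing date + 20 years → 12 October 1998.
Appellate Stay Credit: +538 days → 2 April 2000.
Examination Delay Credit: +444 days → 20 June 2001.
Regulatory Review Extension: 1598 days claimed exceeds the 807-day cap, so +807 days → 5 September 2003.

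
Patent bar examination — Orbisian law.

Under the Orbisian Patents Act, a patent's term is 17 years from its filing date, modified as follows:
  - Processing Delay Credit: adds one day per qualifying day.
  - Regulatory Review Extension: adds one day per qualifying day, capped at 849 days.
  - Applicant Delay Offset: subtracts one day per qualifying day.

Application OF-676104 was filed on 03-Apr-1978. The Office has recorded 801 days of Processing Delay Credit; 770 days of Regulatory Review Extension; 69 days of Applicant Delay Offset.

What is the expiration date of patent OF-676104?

May 14, 1999

Base term: filing date + 17 years → 3 April 1995.
Processing Delay Credit: +801 days → 12 June 1997.
Regulatory Review Extension: 770 days (within the 849-day cap) → +770 days → 22 July 1999.
Applicant Delay Offset: −69 days → 14 May 1999.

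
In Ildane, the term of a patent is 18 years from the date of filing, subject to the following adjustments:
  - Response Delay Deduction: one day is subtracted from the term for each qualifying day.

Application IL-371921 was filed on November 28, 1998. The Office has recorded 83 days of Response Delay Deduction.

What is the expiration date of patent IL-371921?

Base term: filing date + 18 years → 28 November 2016.
Response Delay Deduction: −83 days → 6 September 2016.

September 6, 2016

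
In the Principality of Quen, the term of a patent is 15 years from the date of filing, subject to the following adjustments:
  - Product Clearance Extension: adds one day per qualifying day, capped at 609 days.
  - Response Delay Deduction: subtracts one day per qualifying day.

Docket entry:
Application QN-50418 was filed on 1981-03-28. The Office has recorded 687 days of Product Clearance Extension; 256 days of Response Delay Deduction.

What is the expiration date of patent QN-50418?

1997-03-16

Base term: filing date + 15 years → 28 March 1996.
Product Clearance Extension: 687 days claimed exceeds the 609-day cap, so +609 days → 27 November 1997.
Response Delay Deduction: −256 days → 16 March 1997.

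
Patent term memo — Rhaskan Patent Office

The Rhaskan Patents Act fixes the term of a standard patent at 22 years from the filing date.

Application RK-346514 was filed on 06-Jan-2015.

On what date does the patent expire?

2037-01-06

Filing date + 22 years → 6 January 2037.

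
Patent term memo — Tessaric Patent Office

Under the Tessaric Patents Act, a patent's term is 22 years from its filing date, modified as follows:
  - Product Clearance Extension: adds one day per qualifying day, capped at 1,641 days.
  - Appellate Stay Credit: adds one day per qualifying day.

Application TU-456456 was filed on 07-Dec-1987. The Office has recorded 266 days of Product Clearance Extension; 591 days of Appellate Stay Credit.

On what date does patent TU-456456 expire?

Base term: filing date + 22 years → 7 December 2009.
Product Clearance Extension: 266 days (within the 1641-day cap) → +266 days → 30 August 2010.
Appellate Stay Credit: +591 days → 12 April 2012.

2012-04-12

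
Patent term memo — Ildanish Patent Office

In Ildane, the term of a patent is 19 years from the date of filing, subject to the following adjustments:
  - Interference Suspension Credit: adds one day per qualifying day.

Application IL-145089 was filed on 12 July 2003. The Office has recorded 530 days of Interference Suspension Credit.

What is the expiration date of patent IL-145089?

2023-12-24

Base term: filing date + 19 years → 12 July 2022.
Interference Suspension Credit: +530 days → 24 December 2023.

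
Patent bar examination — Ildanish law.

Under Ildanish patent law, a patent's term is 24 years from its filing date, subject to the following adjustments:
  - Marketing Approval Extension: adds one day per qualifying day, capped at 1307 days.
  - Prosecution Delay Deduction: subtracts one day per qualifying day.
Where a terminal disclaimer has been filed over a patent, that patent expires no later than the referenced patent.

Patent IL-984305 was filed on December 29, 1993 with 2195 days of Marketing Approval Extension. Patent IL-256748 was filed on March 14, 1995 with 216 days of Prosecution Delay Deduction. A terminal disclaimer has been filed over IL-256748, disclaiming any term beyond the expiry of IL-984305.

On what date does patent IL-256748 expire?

Natural term of IL-256748:
  Base: filing + 24 years → 14 March 2019.
  Prosecution Delay Deduction: −216 days → 10 August 2018.
Expiry of referenced patent IL-984305:
  Base: filing + 24 years → 29 December 2017.
  Marketing Approval Extension: 2195 days claimed exceeds the 1307-day cap, so +1307 days → 28 July 2021.
Terminal disclaimer: IL-256748 expires on the earlier of 10 August 2018 and 28 July 2021.

2018-08-10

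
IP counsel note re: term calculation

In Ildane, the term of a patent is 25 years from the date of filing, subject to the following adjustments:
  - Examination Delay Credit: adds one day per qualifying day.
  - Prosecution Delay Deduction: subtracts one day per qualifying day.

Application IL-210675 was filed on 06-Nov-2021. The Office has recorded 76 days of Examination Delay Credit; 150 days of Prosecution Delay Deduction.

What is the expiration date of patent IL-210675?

August 24, 2046

Base term: filing date + 25 years → 6 November 2046.
Examination Delay Credit: +76 days → 21 January 2047.
Prosecution Delay Deduction: −150 days → 24 August 2046.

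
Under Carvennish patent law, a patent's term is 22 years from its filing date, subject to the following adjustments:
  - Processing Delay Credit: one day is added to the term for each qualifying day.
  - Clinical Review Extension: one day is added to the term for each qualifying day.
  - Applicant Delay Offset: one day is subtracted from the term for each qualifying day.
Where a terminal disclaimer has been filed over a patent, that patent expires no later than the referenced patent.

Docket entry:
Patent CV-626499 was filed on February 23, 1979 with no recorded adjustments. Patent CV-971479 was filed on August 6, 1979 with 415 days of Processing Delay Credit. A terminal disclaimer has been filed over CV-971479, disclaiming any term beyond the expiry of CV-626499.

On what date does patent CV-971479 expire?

2001-02-23

Natural term of CV-971479:
  Base: filing + 22 years → 6 August 2001.
  Processing Delay Credit: +415 days → 25 September 2002.
Expiry of referenced patent CV-626499:
  Base: filing + 22 years → 23 February 2001.
Terminal disclaimer: CV-971479 expires on the earlier of 25 September 2002 and 23 February 2001.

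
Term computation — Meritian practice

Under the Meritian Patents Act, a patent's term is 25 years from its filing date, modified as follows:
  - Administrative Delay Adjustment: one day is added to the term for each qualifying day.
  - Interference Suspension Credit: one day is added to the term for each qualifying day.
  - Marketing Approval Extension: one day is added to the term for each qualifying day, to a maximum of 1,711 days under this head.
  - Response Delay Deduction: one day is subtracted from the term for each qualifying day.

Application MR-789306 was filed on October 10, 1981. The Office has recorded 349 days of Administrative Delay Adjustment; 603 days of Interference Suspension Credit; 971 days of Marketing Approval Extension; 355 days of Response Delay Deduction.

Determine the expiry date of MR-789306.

January 25, 2011

Base term: filing date + 25 years → 10 October 2006.
Administrative Delay Adjustment: +349 days → 24 September 2007.
Interference Suspension Credit: +603 days → 19 May 2009.
Marketing Approval Extension: 971 days (within the 1711-day cap) → +971 days → 15 January 2012.
Response Delay Deduction: −355 days → 25 January 2011.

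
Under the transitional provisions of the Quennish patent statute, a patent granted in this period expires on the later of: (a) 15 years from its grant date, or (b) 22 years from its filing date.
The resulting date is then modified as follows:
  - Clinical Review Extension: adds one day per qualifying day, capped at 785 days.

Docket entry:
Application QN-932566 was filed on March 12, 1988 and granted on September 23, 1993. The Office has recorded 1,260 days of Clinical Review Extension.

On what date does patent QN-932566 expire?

2012-05-05

(a) grant + 15 years → 23 September 2008.
(b) filing + 22 years → 12 March 2010.
Later of the two: 12 March 2010.
Clinical Review Extension: 1260 days claimed exceeds the 785-day cap, so +785 days → 5 May 2012.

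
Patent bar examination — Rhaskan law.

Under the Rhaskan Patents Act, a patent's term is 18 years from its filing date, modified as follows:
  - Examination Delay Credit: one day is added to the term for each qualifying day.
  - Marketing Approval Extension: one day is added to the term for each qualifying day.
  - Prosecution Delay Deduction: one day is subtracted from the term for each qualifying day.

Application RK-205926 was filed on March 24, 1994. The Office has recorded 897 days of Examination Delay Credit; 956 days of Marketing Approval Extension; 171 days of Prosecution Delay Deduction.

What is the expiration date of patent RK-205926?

October 31, 2016

Base term: filing date + 18 years → 24 March 2012.
Examination Delay Credit: +897 days → 7 September 2014.
Marketing Approval Extension: +956 days → 20 April 2017.
Prosecution Delay Deduction: −171 days → 31 October 2016.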